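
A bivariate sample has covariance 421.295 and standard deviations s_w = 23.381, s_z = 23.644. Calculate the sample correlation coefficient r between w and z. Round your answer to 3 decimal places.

r = Cov(w,z) / (s_w · s_z) = 421.295 / (23.381 × 23.644)
  = 421.295 / 552.8204 ≈ 0.762

0.762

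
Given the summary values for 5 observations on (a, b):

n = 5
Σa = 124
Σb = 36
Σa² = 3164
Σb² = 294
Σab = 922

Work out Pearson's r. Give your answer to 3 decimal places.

r = (nΣab − ΣaΣb) / √[(nΣa² − (Σa)²)(nΣb² − (Σb)²)]
Numerator: 5×922 − 124×36 = 146
Denominator: √[(15820 − 15376)(1470 − 1296)] = √[444 × 174] = 277.9496
r = 146 / 277.9496 ≈ 0.525

0.525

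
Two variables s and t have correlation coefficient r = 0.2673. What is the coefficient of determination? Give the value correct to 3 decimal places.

0.071

r² = (0.2673)² = 0.071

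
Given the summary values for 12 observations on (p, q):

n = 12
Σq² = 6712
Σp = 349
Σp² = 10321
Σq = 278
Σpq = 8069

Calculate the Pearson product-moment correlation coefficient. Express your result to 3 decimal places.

-0.075

r = (nΣpq − ΣpΣq) / √[(nΣp² − (Σp)²)(nΣq² − (Σq)²)]
Numerator: 12×8069 − 349×278 = -194
Denominator: √[(123852 − 121801)(80544 − 77284)] = √[2051 × 3260] = 2585.7803
r = -194 / 2585.7803 ≈ -0.075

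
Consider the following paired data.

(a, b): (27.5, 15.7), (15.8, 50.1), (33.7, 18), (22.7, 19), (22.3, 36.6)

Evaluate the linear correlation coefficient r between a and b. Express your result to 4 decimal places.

n = 5, Σa = 122, Σb = 139.4, Σa² = 3154.16, Σb² = 4781.06, Σab = 3077.41
nΣab − ΣaΣb = 15387.05 − 17006.8 = -1619.75
nΣa² − (Σa)² = 15770.8 − 14884 = 886.8; nΣb² − (Σb)² = 23905.3 − 19432.36 = 4472.94
r = -1619.75 / √(886.8 × 4472.94) = -1619.75 / 1991.6333 ≈ -0.8133

-0.8133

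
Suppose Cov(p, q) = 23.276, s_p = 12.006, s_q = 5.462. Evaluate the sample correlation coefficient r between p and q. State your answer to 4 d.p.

r = Cov(p,q) / (s_p · s_q) = 23.276 / (12.006 × 5.462)
  = 23.276 / 65.5768 ≈ 0.3549

0.3549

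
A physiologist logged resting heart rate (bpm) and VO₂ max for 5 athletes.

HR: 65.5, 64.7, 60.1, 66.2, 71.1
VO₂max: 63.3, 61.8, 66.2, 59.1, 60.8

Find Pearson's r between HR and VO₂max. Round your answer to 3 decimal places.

-0.741

n = 5, Σx = 327.6, Σy = 311.2, Σx² = 21526, Σy² = 19398.02, Σxy = 20358.53
nΣxy − ΣxΣy = 101792.65 − 101949.12 = -156.47
nΣx² − (Σx)² = 107630 − 107321.76 = 308.24; nΣy² − (Σy)² = 96990.1 − 96845.44 = 144.66
r = -156.47 / √(308.24 × 144.66) = -156.47 / 211.1634 ≈ -0.741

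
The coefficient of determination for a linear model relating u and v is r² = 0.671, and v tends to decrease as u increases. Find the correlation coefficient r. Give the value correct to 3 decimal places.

-0.819

|r| = √0.671 = 0.819
The association is negative, so r = −0.819.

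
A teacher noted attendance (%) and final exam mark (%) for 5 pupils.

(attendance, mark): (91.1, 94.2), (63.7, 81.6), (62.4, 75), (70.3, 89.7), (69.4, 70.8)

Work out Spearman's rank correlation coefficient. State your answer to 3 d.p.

Rank attendance: 5, 2, 1, 4, 3
Rank mark: 5, 3, 2, 4, 1
d = rank(attendance) − rank(mark): 0, -1, -1, 0, 2; Σd² = 6
ρ = 1 − 6Σd² / [n(n²−1)] = 1 − 6×6 / (5×24) = 1 − 36/120 ≈ 0.700

0.700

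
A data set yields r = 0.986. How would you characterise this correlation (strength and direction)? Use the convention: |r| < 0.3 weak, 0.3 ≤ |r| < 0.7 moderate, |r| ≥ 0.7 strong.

r = 0.986 > 0 so the relationship is positive.
|r| = 0.986, which falls in the strong range.

strong positive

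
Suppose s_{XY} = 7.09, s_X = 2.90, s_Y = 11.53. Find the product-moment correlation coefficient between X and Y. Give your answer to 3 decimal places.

0.212

r = Cov(X,Y) / (s_X · s_Y) = 7.09 / (2.90 × 11.53)
  = 7.09 / 33.4370 ≈ 0.212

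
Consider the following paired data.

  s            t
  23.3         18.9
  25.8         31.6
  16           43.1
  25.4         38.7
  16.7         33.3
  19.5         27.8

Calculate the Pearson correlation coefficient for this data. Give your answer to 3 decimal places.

n = 6, Σs = 126.7, Σt = 193.4, Σs² = 2768.83, Σt² = 6592.8, Σst = 4026.44
nΣst − ΣsΣt = 24158.64 − 24503.78 = -345.14
nΣs² − (Σs)² = 16612.98 − 16052.89 = 560.09; nΣt² − (Σt)² = 39556.8 − 37403.56 = 2153.24
r = -345.14 / √(560.09 × 2153.24) = -345.14 / 1098.1840 ≈ -0.314

-0.314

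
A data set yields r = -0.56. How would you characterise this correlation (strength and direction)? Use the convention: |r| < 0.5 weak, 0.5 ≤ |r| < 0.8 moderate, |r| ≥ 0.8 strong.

r = -0.56 < 0 so the relationship is negative.
|r| = 0.56, which falls in the moderate range.

moderate negative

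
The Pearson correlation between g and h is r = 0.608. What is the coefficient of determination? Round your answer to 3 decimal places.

0.370

r² = (0.608)² = 0.370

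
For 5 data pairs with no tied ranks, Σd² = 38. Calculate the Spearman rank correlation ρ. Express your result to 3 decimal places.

-0.900

ρ = 1 − 6Σd² / [n(n²−1)] = 1 − 6×38 / (5×24)
  = 1 − 228/120 = 1 − 1.9000 ≈ -0.900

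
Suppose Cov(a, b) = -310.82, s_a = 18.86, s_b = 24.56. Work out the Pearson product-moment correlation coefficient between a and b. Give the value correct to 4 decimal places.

r = Cov(a,b) / (s_a · s_b) = -310.82 / (18.86 × 24.56)
  = -310.82 / 463.2016 ≈ -0.6710

-0.6710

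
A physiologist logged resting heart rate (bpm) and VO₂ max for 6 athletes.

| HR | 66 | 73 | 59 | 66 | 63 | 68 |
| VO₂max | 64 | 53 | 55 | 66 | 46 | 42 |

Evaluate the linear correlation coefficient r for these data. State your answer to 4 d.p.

n = 6, Σx = 395, Σy = 326, Σx² = 26115, Σy² = 18166, Σxy = 21448
nΣxy − ΣxΣy = 128688 − 128770 = -82
nΣx² − (Σx)² = 156690 − 156025 = 665; nΣy² − (Σy)² = 108996 − 106276 = 2720
r = -82 / √(665 × 2720) = -82 / 1344.9164 ≈ -0.0610

-0.0610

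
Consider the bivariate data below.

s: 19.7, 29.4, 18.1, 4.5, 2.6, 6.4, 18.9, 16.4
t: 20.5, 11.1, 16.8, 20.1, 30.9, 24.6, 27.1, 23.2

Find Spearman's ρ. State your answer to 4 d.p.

Rank s: 7, 8, 5, 2, 1, 3, 6, 4
Rank t: 4, 1, 2, 3, 8, 6, 7, 5
d = rank(s) − rank(t): 3, 7, 3, -1, -7, -3, -1, -1; Σd² = 128
ρ = 1 − 6Σd² / [n(n²−1)] = 1 − 6×128 / (8×63) = 1 − 768/504 ≈ -0.5238

-0.5238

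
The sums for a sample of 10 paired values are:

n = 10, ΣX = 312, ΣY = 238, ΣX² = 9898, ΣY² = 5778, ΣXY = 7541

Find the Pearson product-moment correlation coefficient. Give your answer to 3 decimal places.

r = (nΣXY − ΣXΣY) / √[(nΣX² − (ΣX)²)(nΣY² − (ΣY)²)]
Numerator: 10×7541 − 312×238 = 1154
Denominator: √[(98980 − 97344)(57780 − 56644)] = √[1636 × 1136] = 1363.2667
r = 1154 / 1363.2667 ≈ 0.846

0.846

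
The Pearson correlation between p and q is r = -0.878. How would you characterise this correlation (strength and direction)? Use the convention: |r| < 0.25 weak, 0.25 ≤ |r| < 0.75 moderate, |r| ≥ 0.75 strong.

r = -0.878 < 0 so the relationship is negative.
|r| = 0.878, which falls in the strong range.

strong negative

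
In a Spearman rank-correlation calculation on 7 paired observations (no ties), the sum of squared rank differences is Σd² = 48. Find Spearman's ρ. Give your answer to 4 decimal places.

ρ = 1 − 6Σd² / [n(n²−1)] = 1 − 6×48 / (7×48)
  = 1 − 288/336 = 1 − 0.85714 ≈ 0.1429

0.1429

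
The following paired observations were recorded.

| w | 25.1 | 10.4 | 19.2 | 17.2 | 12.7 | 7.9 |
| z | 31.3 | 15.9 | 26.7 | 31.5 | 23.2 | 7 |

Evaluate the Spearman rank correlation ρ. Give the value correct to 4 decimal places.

0.8286

Rank w: 6, 2, 5, 4, 3, 1
Rank z: 5, 2, 4, 6, 3, 1
d = rank(w) − rank(z): 1, 0, 1, -2, 0, 0; Σd² = 6
ρ = 1 − 6Σd² / [n(n²−1)] = 1 − 6×6 / (6×35) = 1 − 36/210 ≈ 0.8286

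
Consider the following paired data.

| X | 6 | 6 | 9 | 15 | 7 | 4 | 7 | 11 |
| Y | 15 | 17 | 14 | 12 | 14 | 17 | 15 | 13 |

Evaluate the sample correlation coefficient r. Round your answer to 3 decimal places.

-0.896

n = 8, ΣX = 65, ΣY = 117, ΣX² = 613, ΣY² = 1733, ΣXY = 912
nΣXY − ΣXΣY = 7296 − 7605 = -309
nΣX² − (ΣX)² = 4904 − 4225 = 679; nΣY² − (ΣY)² = 13864 − 13689 = 175
r = -309 / √(679 × 175) = -309 / 344.7100 ≈ -0.896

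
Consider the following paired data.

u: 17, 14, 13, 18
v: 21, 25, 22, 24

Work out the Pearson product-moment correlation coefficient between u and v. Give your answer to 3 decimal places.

n = 4, Σu = 62, Σv = 92, Σu² = 978, Σv² = 2126, Σuv = 1425
nΣuv − ΣuΣv = 5700 − 5704 = -4
nΣu² − (Σu)² = 3912 − 3844 = 68; nΣv² − (Σv)² = 8504 − 8464 = 40
r = -4 / √(68 × 40) = -4 / 52.1536 ≈ -0.077

-0.077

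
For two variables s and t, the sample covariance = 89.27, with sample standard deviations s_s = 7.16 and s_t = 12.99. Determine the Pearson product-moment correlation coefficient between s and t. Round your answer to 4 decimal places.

r = Cov(s,t) / (s_s · s_t) = 89.27 / (7.16 × 12.99)
  = 89.27 / 93.0084 ≈ 0.9598

0.9598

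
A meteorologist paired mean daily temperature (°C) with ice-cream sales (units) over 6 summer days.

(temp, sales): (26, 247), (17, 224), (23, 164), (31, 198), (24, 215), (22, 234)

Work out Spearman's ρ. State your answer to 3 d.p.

Rank temp: 5, 1, 3, 6, 4, 2
Rank sales: 6, 4, 1, 2, 3, 5
d = rank(temp) − rank(sales): -1, -3, 2, 4, 1, -3; Σd² = 40
ρ = 1 − 6Σd² / [n(n²−1)] = 1 − 6×40 / (6×35) = 1 − 240/210 ≈ -0.143

-0.143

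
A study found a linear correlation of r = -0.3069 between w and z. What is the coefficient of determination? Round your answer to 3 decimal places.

r² = (-0.3069)² = 0.094

0.094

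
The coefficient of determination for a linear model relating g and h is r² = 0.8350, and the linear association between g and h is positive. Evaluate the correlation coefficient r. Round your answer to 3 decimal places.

0.914

|r| = √0.8350 = 0.914
The association is positive, so r = 0.914.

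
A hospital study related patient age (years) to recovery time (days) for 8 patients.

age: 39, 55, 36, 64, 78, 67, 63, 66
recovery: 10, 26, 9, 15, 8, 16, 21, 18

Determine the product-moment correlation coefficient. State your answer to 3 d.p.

n = 8, Σx = 468, Σy = 123, Σx² = 28836, Σy² = 2167, Σxy = 7311
nΣxy − ΣxΣy = 58488 − 57564 = 924
nΣx² − (Σx)² = 230688 − 219024 = 11664; nΣy² − (Σy)² = 17336 − 15129 = 2207
r = 924 / √(11664 × 2207) = 924 / 5073.7016 ≈ 0.182

0.182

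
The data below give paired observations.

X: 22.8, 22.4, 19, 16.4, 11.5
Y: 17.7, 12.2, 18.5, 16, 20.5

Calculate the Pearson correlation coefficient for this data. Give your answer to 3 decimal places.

-0.640

n = 5, ΣX = 92.1, ΣY = 84.9, ΣX² = 1783.81, ΣY² = 1480.63, ΣXY = 1526.49
nΣXY − ΣXΣY = 7632.45 − 7819.29 = -186.84
nΣX² − (ΣX)² = 8919.05 − 8482.41 = 436.64; nΣY² − (ΣY)² = 7403.15 − 7208.01 = 195.14
r = -186.84 / √(436.64 × 195.14) = -186.84 / 291.9005 ≈ -0.640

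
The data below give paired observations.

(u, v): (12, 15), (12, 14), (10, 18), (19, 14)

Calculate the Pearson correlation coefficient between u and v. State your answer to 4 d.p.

-0.6357

n = 4, Σu = 53, Σv = 61, Σu² = 749, Σv² = 941, Σuv = 794
nΣuv − ΣuΣv = 3176 − 3233 = -57
nΣu² − (Σu)² = 2996 − 2809 = 187; nΣv² − (Σv)² = 3764 − 3721 = 43
r = -57 / √(187 × 43) = -57 / 89.6716 ≈ -0.6357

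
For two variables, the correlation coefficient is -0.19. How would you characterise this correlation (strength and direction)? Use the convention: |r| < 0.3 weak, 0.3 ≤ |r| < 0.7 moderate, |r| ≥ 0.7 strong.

weak negative

r = -0.19 < 0 so the relationship is negative.
|r| = 0.19, which falls in the weak range.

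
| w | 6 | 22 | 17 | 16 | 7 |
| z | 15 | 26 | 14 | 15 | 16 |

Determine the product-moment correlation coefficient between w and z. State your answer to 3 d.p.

0.603

n = 5, Σw = 68, Σz = 86, Σw² = 1114, Σz² = 1578, Σwz = 1252
nΣwz − ΣwΣz = 6260 − 5848 = 412
nΣw² − (Σw)² = 5570 − 4624 = 946; nΣz² − (Σz)² = 7890 − 7396 = 494
r = 412 / √(946 × 494) = 412 / 683.6110 ≈ 0.603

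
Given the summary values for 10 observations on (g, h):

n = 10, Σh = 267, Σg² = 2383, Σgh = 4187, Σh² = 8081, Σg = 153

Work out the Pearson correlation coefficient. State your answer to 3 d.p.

0.509

r = (nΣgh − ΣgΣh) / √[(nΣg² − (Σg)²)(nΣh² − (Σh)²)]
Numerator: 10×4187 − 153×267 = 1019
Denominator: √[(23830 − 23409)(80810 − 71289)] = √[421 × 9521] = 2002.0842
r = 1019 / 2002.0842 ≈ 0.509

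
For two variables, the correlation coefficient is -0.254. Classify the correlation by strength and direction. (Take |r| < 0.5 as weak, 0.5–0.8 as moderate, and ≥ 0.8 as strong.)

r = -0.254 < 0 so the relationship is negative.
|r| = 0.254, which falls in the weak range.

weak negative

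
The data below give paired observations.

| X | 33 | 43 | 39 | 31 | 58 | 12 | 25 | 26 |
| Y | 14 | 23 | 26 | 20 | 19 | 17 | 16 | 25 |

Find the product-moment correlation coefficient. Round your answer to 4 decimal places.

n = 8, ΣX = 267, ΣY = 160, ΣX² = 10229, ΣY² = 3332, ΣXY = 5441
nΣXY − ΣXΣY = 43528 − 42720 = 808
nΣX² − (ΣX)² = 81832 − 71289 = 10543; nΣY² − (ΣY)² = 26656 − 25600 = 1056
r = 808 / √(10543 × 1056) = 808 / 3336.6762 ≈ 0.2422

0.2422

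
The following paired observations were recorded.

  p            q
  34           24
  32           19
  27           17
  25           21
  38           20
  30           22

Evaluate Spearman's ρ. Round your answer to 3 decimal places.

Rank p: 5, 4, 2, 1, 6, 3
Rank q: 6, 2, 1, 4, 3, 5
d = rank(p) − rank(q): -1, 2, 1, -3, 3, -2; Σd² = 28
ρ = 1 − 6Σd² / [n(n²−1)] = 1 − 6×28 / (6×35) = 1 − 168/210 ≈ 0.200

0.200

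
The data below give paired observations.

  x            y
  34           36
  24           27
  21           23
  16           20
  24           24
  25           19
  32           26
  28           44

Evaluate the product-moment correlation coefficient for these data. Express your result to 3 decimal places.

n = 8, Σx = 204, Σy = 219, Σx² = 5438, Σy² = 6503, Σxy = 5790
nΣxy − ΣxΣy = 46320 − 44676 = 1644
nΣx² − (Σx)² = 43504 − 41616 = 1888; nΣy² − (Σy)² = 52024 − 47961 = 4063
r = 1644 / √(1888 × 4063) = 1644 / 2769.6469 ≈ 0.594

0.594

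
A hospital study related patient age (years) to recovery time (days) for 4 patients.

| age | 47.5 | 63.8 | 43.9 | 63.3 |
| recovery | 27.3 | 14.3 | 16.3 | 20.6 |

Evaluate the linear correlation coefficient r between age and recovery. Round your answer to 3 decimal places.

-0.331

n = 4, Σx = 218.5, Σy = 78.5, Σx² = 12260.79, Σy² = 1639.83, Σxy = 4228.64
nΣxy − ΣxΣy = 16914.56 − 17152.25 = -237.69
nΣx² − (Σx)² = 49043.16 − 47742.25 = 1300.91; nΣy² − (Σy)² = 6559.32 − 6162.25 = 397.07
r = -237.69 / √(1300.91 × 397.07) = -237.69 / 718.7158 ≈ -0.331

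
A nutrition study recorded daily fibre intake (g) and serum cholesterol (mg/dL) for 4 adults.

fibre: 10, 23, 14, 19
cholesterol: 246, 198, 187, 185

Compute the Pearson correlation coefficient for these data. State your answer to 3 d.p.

-0.650

n = 4, Σx = 66, Σy = 816, Σx² = 1186, Σy² = 168914, Σxy = 13147
nΣxy − ΣxΣy = 52588 − 53856 = -1268
nΣx² − (Σx)² = 4744 − 4356 = 388; nΣy² − (Σy)² = 675656 − 665856 = 9800
r = -1268 / √(388 × 9800) = -1268 / 1949.9744 ≈ -0.650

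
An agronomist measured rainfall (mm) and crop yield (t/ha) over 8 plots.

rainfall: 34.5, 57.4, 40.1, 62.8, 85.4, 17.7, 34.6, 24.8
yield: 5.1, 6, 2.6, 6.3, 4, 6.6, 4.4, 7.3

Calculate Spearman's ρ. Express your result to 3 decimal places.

-0.524

Rank rainfall: 3, 6, 5, 7, 8, 1, 4, 2
Rank yield: 4, 5, 1, 6, 2, 7, 3, 8
d = rank(rainfall) − rank(yield): -1, 1, 4, 1, 6, -6, 1, -6; Σd² = 128
ρ = 1 − 6Σd² / [n(n²−1)] = 1 − 6×128 / (8×63) = 1 − 768/504 ≈ -0.524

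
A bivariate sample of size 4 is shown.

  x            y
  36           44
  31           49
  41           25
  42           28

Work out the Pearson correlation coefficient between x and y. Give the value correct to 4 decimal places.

-0.9543

n = 4, Σx = 150, Σy = 146, Σx² = 5702, Σy² = 5746, Σxy = 5304
nΣxy − ΣxΣy = 21216 − 21900 = -684
nΣx² − (Σx)² = 22808 − 22500 = 308; nΣy² − (Σy)² = 22984 − 21316 = 1668
r = -684 / √(308 × 1668) = -684 / 716.7594 ≈ -0.9543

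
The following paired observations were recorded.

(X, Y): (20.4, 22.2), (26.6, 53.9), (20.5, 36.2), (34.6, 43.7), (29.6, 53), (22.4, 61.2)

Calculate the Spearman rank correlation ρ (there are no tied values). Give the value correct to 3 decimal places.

Rank X: 1, 4, 2, 6, 5, 3
Rank Y: 1, 5, 2, 3, 4, 6
d = rank(X) − rank(Y): 0, -1, 0, 3, 1, -3; Σd² = 20
ρ = 1 − 6Σd² / [n(n²−1)] = 1 − 6×20 / (6×35) = 1 − 120/210 ≈ 0.429

0.429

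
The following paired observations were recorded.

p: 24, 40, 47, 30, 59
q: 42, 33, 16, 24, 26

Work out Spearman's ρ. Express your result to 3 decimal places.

-0.500

Rank p: 1, 3, 4, 2, 5
Rank q: 5, 4, 1, 2, 3
d = rank(p) − rank(q): -4, -1, 3, 0, 2; Σd² = 30
ρ = 1 − 6Σd² / [n(n²−1)] = 1 − 6×30 / (5×24) = 1 − 180/120 ≈ -0.500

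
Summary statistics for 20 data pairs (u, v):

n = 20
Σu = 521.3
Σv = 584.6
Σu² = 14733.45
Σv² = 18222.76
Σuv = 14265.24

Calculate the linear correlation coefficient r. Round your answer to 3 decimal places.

r = (nΣuv − ΣuΣv) / √[(nΣu² − (Σu)²)(nΣv² − (Σv)²)]
Numerator: 20×14265.24 − 521.3×584.6 = -19447.18
Denominator: √[(294669 − 271753.69)(364455.2 − 341757.16)] = √[22915.31 × 22698.04] = 22806.4163
r = -19447.18 / 22806.4163 ≈ -0.853

-0.853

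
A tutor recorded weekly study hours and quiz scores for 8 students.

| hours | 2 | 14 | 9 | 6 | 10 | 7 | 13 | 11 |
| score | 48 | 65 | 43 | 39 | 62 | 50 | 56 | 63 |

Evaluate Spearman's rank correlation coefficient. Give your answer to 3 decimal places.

Rank hours: 1, 8, 4, 2, 5, 3, 7, 6
Rank score: 3, 8, 2, 1, 6, 4, 5, 7
d = rank(hours) − rank(score): -2, 0, 2, 1, -1, -1, 2, -1; Σd² = 16
ρ = 1 − 6Σd² / [n(n²−1)] = 1 − 6×16 / (8×63) = 1 − 96/504 ≈ 0.810

0.810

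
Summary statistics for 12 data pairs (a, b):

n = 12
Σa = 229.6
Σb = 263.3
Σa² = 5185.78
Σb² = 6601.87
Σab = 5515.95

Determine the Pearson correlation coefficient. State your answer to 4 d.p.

r = (nΣab − ΣaΣb) / √[(nΣa² − (Σa)²)(nΣb² − (Σb)²)]
Numerator: 12×5515.95 − 229.6×263.3 = 5737.72
Denominator: √[(62229.36 − 52716.16)(79222.44 − 69326.89)] = √[9513.2 × 9895.55] = 9702.4918
r = 5737.72 / 9702.4918 ≈ 0.5914

0.5914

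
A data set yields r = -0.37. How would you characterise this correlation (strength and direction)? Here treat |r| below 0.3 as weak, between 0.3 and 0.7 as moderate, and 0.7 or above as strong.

moderate negative

r = -0.37 < 0 so the relationship is negative.
|r| = 0.37, which falls in the moderate range.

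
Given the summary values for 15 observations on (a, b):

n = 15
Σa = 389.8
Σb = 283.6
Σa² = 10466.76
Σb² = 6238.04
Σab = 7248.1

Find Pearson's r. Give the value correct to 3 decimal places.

r = (nΣab − ΣaΣb) / √[(nΣa² − (Σa)²)(nΣb² − (Σb)²)]
Numerator: 15×7248.1 − 389.8×283.6 = -1825.78
Denominator: √[(157001.4 − 151944.04)(93570.6 − 80428.96)] = √[5057.36 × 13141.64] = 8152.4232
r = -1825.78 / 8152.4232 ≈ -0.224

-0.224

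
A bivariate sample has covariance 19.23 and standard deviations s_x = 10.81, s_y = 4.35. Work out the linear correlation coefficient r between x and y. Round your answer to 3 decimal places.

0.409

r = Cov(x,y) / (s_x · s_y) = 19.23 / (10.81 × 4.35)
  = 19.23 / 47.0235 ≈ 0.409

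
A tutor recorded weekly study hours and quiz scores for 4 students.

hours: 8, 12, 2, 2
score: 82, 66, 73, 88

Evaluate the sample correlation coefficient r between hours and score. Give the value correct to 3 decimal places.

-0.589

n = 4, Σx = 24, Σy = 309, Σx² = 216, Σy² = 24153, Σxy = 1770
nΣxy − ΣxΣy = 7080 − 7416 = -336
nΣx² − (Σx)² = 864 − 576 = 288; nΣy² − (Σy)² = 96612 − 95481 = 1131
r = -336 / √(288 × 1131) = -336 / 570.7259 ≈ -0.589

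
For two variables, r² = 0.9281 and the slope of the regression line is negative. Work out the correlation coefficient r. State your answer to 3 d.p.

-0.963

|r| = √0.9281 = 0.963
The association is negative, so r = −0.963.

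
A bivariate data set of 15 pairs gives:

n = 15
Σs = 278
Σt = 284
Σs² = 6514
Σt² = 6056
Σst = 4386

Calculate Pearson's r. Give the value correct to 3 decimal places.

-0.913

r = (nΣst − ΣsΣt) / √[(nΣs² − (Σs)²)(nΣt² − (Σt)²)]
Numerator: 15×4386 − 278×284 = -13162
Denominator: √[(97710 − 77284)(90840 − 80656)] = √[20426 × 10184] = 14422.8424
r = -13162 / 14422.8424 ≈ -0.913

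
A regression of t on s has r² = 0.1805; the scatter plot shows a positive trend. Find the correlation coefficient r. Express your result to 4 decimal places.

|r| = √0.1805 = 0.4249
The association is positive, so r = 0.4249.

0.4249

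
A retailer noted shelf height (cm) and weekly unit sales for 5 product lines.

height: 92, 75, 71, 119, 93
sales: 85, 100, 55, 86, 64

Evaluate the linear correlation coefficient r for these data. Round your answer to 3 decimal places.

0.225

n = 5, Σx = 450, Σy = 390, Σx² = 41940, Σy² = 31742, Σxy = 35411
nΣxy − ΣxΣy = 177055 − 175500 = 1555
nΣx² − (Σx)² = 209700 − 202500 = 7200; nΣy² − (Σy)² = 158710 − 152100 = 6610
r = 1555 / √(7200 × 6610) = 1555 / 6898.6955 ≈ 0.225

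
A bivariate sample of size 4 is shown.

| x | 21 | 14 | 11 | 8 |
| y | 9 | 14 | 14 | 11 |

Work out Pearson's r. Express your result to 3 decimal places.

-0.513

n = 4, Σx = 54, Σy = 48, Σx² = 822, Σy² = 594, Σxy = 627
nΣxy − ΣxΣy = 2508 − 2592 = -84
nΣx² − (Σx)² = 3288 − 2916 = 372; nΣy² − (Σy)² = 2376 − 2304 = 72
r = -84 / √(372 × 72) = -84 / 163.6582 ≈ -0.513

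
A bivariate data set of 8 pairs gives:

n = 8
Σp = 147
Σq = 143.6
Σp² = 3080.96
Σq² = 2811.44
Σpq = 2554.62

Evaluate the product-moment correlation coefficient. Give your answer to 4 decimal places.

-0.2820

r = (nΣpq − ΣpΣq) / √[(nΣp² − (Σp)²)(nΣq² − (Σq)²)]
Numerator: 8×2554.62 − 147×143.6 = -672.24
Denominator: √[(24647.68 − 21609)(22491.52 − 20620.96)] = √[3038.68 × 1870.56] = 2384.1211
r = -672.24 / 2384.1211 ≈ -0.2820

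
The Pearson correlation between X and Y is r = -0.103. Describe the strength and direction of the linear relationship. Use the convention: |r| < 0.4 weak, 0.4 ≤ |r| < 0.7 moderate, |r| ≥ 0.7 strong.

r = -0.103 < 0 so the relationship is negative.
|r| = 0.103, which falls in the weak range.

weak negative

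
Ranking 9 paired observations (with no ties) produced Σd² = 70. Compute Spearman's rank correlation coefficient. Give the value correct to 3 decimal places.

ρ = 1 − 6Σd² / [n(n²−1)] = 1 − 6×70 / (9×80)
  = 1 − 420/720 = 1 − 0.5833 ≈ 0.417

0.417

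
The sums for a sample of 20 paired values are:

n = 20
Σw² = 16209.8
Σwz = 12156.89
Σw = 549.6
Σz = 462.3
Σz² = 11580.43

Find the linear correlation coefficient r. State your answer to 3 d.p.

r = (nΣwz − ΣwΣz) / √[(nΣw² − (Σw)²)(nΣz² − (Σz)²)]
Numerator: 20×12156.89 − 549.6×462.3 = -10942.28
Denominator: √[(324196 − 302060.16)(231608.6 − 213721.29)] = √[22135.84 × 17887.31] = 19898.5083
r = -10942.28 / 19898.5083 ≈ -0.550

-0.550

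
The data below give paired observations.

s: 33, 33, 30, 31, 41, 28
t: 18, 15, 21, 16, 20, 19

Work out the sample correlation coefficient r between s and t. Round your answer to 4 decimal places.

0.1215

n = 6, Σs = 196, Σt = 109, Σs² = 6504, Σt² = 2007, Σst = 3567
nΣst − ΣsΣt = 21402 − 21364 = 38
nΣs² − (Σs)² = 39024 − 38416 = 608; nΣt² − (Σt)² = 12042 − 11881 = 161
r = 38 / √(608 × 161) = 38 / 312.8706 ≈ 0.1215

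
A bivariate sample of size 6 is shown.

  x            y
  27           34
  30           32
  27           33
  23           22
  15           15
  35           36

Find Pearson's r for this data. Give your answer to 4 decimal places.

0.9252

n = 6, Σx = 157, Σy = 172, Σx² = 4337, Σy² = 5274, Σxy = 4760
nΣxy − ΣxΣy = 28560 − 27004 = 1556
nΣx² − (Σx)² = 26022 − 24649 = 1373; nΣy² − (Σy)² = 31644 − 29584 = 2060
r = 1556 / √(1373 × 2060) = 1556 / 1681.7788 ≈ 0.9252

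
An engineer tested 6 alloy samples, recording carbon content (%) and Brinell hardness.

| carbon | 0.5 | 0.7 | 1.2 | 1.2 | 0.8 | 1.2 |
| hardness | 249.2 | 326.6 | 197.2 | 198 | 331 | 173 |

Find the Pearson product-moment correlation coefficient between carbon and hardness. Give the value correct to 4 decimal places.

-0.7245

n = 6, Σx = 5.6, Σy = 1475, Σx² = 5.7, Σy² = 386350.04, Σxy = 1299.86
nΣxy − ΣxΣy = 7799.16 − 8260 = -460.84
nΣx² − (Σx)² = 34.2 − 31.36 = 2.84; nΣy² − (Σy)² = 2318100.24 − 2175625 = 142475.24
r = -460.84 / √(2.84 × 142475.24) = -460.84 / 636.1051 ≈ -0.7245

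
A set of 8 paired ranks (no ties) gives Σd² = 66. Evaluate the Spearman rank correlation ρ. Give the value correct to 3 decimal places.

ρ = 1 − 6Σd² / [n(n²−1)] = 1 − 6×66 / (8×63)
  = 1 − 396/504 = 1 − 0.7857 ≈ 0.214

0.214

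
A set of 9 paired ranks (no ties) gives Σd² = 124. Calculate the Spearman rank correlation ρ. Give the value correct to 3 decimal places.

ρ = 1 − 6Σd² / [n(n²−1)] = 1 − 6×124 / (9×80)
  = 1 − 744/720 = 1 − 1.0333 ≈ -0.033

-0.033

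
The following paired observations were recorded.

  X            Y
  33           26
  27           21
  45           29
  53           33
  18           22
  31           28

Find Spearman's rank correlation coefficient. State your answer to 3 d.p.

0.886

Rank X: 4, 2, 5, 6, 1, 3
Rank Y: 3, 1, 5, 6, 2, 4
d = rank(X) − rank(Y): 1, 1, 0, 0, -1, -1; Σd² = 4
ρ = 1 − 6Σd² / [n(n²−1)] = 1 − 6×4 / (6×35) = 1 − 24/210 ≈ 0.886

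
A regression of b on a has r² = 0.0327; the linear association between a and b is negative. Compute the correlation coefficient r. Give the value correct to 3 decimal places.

-0.181

|r| = √0.0327 = 0.181
The association is negative, so r = −0.181.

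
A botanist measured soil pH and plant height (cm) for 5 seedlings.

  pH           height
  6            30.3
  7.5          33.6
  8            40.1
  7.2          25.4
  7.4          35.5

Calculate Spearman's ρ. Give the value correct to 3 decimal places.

Rank pH: 1, 4, 5, 2, 3
Rank height: 2, 3, 5, 1, 4
d = rank(pH) − rank(height): -1, 1, 0, 1, -1; Σd² = 4
ρ = 1 − 6Σd² / [n(n²−1)] = 1 − 6×4 / (5×24) = 1 − 24/120 ≈ 0.800

0.800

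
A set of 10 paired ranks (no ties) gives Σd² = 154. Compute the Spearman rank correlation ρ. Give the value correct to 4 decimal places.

0.0667

ρ = 1 − 6Σd² / [n(n²−1)] = 1 − 6×154 / (10×99)
  = 1 − 924/990 = 1 − 0.93333 ≈ 0.0667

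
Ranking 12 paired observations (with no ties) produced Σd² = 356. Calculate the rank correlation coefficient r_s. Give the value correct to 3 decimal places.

-0.245

ρ = 1 − 6Σd² / [n(n²−1)] = 1 − 6×356 / (12×143)
  = 1 − 2136/1716 = 1 − 1.2448 ≈ -0.245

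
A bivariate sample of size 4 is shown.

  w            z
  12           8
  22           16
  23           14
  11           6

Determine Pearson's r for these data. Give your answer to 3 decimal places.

n = 4, Σw = 68, Σz = 44, Σw² = 1278, Σz² = 552, Σwz = 836
nΣwz − ΣwΣz = 3344 − 2992 = 352
nΣw² − (Σw)² = 5112 − 4624 = 488; nΣz² − (Σz)² = 2208 − 1936 = 272
r = 352 / √(488 × 272) = 352 / 364.3295 ≈ 0.966

0.966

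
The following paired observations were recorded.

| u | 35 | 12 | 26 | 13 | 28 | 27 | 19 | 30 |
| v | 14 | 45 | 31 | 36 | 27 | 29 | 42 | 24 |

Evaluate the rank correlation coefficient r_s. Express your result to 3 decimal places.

Rank u: 8, 1, 4, 2, 6, 5, 3, 7
Rank v: 1, 8, 5, 6, 3, 4, 7, 2
d = rank(u) − rank(v): 7, -7, -1, -4, 3, 1, -4, 5; Σd² = 166
ρ = 1 − 6Σd² / [n(n²−1)] = 1 − 6×166 / (8×63) = 1 − 996/504 ≈ -0.976

-0.976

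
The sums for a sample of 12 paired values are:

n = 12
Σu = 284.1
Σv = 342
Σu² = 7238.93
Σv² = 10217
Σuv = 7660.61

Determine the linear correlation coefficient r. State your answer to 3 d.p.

-0.889

r = (nΣuv − ΣuΣv) / √[(nΣu² − (Σu)²)(nΣv² − (Σv)²)]
Numerator: 12×7660.61 − 284.1×342 = -5234.88
Denominator: √[(86867.16 − 80712.81)(122604 − 116964)] = √[6154.35 × 5640] = 5891.5646
r = -5234.88 / 5891.5646 ≈ -0.889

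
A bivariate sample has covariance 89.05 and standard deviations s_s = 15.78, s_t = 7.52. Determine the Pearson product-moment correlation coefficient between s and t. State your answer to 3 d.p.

0.750

r = Cov(s,t) / (s_s · s_t) = 89.05 / (15.78 × 7.52)
  = 89.05 / 118.6656 ≈ 0.750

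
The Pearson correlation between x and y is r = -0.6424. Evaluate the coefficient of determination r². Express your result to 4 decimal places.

0.4127

r² = (-0.6424)² = 0.4127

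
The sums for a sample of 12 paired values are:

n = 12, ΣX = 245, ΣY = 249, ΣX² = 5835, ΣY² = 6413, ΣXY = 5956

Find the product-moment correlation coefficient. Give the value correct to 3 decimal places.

0.856

r = (nΣXY − ΣXΣY) / √[(nΣX² − (ΣX)²)(nΣY² − (ΣY)²)]
Numerator: 12×5956 − 245×249 = 10467
Denominator: √[(70020 − 60025)(76956 − 62001)] = √[9995 × 14955] = 12226.0061
r = 10467 / 12226.0061 ≈ 0.856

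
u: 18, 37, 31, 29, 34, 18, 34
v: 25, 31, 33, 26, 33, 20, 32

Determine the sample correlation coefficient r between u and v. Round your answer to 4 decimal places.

n = 7, Σu = 201, Σv = 200, Σu² = 6131, Σv² = 5864, Σuv = 5944
nΣuv − ΣuΣv = 41608 − 40200 = 1408
nΣu² − (Σu)² = 42917 − 40401 = 2516; nΣv² − (Σv)² = 41048 − 40000 = 1048
r = 1408 / √(2516 × 1048) = 1408 / 1623.8128 ≈ 0.8671

0.8671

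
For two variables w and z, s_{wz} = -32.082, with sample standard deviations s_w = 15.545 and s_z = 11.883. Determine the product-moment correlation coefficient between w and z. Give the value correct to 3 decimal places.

r = Cov(w,z) / (s_w · s_z) = -32.082 / (15.545 × 11.883)
  = -32.082 / 184.7212 ≈ -0.174

-0.174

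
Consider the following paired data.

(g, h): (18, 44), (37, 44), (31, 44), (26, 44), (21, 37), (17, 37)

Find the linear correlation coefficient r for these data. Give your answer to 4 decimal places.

0.5902

n = 6, Σg = 150, Σh = 250, Σg² = 4060, Σh² = 10482, Σgh = 6334
nΣgh − ΣgΣh = 38004 − 37500 = 504
nΣg² − (Σg)² = 24360 − 22500 = 1860; nΣh² − (Σh)² = 62892 − 62500 = 392
r = 504 / √(1860 × 392) = 504 / 853.8852 ≈ 0.5902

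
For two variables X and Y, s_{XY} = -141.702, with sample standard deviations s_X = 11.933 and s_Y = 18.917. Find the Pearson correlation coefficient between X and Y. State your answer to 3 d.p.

r = Cov(X,Y) / (s_X · s_Y) = -141.702 / (11.933 × 18.917)
  = -141.702 / 225.7366 ≈ -0.628

-0.628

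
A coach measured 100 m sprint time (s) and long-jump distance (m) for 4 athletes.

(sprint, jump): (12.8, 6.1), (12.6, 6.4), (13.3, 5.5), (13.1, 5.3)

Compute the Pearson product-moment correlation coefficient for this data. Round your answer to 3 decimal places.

n = 4, Σx = 51.8, Σy = 23.3, Σx² = 671.1, Σy² = 136.51, Σxy = 301.3
nΣxy − ΣxΣy = 1205.2 − 1206.94 = -1.74
nΣx² − (Σx)² = 2684.4 − 2683.24 = 1.16; nΣy² − (Σy)² = 546.04 − 542.89 = 3.15
r = -1.74 / √(1.16 × 3.15) = -1.74 / 1.9115 ≈ -0.910

-0.910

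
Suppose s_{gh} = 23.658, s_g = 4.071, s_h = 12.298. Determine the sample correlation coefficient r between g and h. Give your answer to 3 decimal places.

r = Cov(g,h) / (s_g · s_h) = 23.658 / (4.071 × 12.298)
  = 23.658 / 50.0652 ≈ 0.473

0.473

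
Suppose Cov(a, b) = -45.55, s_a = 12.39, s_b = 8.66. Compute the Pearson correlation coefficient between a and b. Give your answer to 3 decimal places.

-0.425

r = Cov(a,b) / (s_a · s_b) = -45.55 / (12.39 × 8.66)
  = -45.55 / 107.2974 ≈ -0.425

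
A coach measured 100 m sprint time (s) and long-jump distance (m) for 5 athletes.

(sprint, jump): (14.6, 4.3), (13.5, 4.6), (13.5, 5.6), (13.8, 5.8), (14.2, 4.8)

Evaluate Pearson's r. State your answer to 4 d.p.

-0.5751

n = 5, Σx = 69.6, Σy = 25.1, Σx² = 969.74, Σy² = 127.69, Σxy = 348.68
nΣxy − ΣxΣy = 1743.4 − 1746.96 = -3.56
nΣx² − (Σx)² = 4848.7 − 4844.16 = 4.54; nΣy² − (Σy)² = 638.45 − 630.01 = 8.44
r = -3.56 / √(4.54 × 8.44) = -3.56 / 6.1901 ≈ -0.5751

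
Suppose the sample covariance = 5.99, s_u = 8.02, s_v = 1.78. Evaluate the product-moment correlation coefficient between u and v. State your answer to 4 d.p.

r = Cov(u,v) / (s_u · s_v) = 5.99 / (8.02 × 1.78)
  = 5.99 / 14.2756 ≈ 0.4196

0.4196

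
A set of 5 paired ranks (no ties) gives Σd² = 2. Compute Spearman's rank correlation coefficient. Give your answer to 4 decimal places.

0.9000

ρ = 1 − 6Σd² / [n(n²−1)] = 1 − 6×2 / (5×24)
  = 1 − 12/120 = 1 − 0.10000 ≈ 0.9000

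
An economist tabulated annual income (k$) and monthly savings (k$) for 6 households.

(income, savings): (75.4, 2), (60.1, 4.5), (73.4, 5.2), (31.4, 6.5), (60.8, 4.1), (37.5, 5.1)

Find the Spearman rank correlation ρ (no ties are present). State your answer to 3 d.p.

Rank income: 6, 3, 5, 1, 4, 2
Rank savings: 1, 3, 5, 6, 2, 4
d = rank(income) − rank(savings): 5, 0, 0, -5, 2, -2; Σd² = 58
ρ = 1 − 6Σd² / [n(n²−1)] = 1 − 6×58 / (6×35) = 1 − 348/210 ≈ -0.657

-0.657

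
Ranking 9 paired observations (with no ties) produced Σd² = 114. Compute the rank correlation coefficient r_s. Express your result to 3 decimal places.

0.050

ρ = 1 − 6Σd² / [n(n²−1)] = 1 − 6×114 / (9×80)
  = 1 − 684/720 = 1 − 0.9500 ≈ 0.050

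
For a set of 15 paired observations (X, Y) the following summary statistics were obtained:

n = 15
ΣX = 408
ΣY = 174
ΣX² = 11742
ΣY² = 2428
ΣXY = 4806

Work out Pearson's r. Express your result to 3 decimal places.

0.142

r = (nΣXY − ΣXΣY) / √[(nΣX² − (ΣX)²)(nΣY² − (ΣY)²)]
Numerator: 15×4806 − 408×174 = 1098
Denominator: √[(176130 − 166464)(36420 − 30276)] = √[9666 × 6144] = 7706.3548
r = 1098 / 7706.3548 ≈ 0.142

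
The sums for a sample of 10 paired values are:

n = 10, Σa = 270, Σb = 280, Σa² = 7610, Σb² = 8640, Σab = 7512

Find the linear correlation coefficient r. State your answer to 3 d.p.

-0.095

r = (nΣab − ΣaΣb) / √[(nΣa² − (Σa)²)(nΣb² − (Σb)²)]
Numerator: 10×7512 − 270×280 = -480
Denominator: √[(76100 − 72900)(86400 − 78400)] = √[3200 × 8000] = 5059.6443
r = -480 / 5059.6443 ≈ -0.095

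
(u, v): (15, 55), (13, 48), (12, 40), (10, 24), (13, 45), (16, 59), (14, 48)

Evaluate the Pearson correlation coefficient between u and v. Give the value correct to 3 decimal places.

0.977

n = 7, Σu = 93, Σv = 319, Σu² = 1259, Σv² = 15315, Σuv = 4370
nΣuv − ΣuΣv = 30590 − 29667 = 923
nΣu² − (Σu)² = 8813 − 8649 = 164; nΣv² − (Σv)² = 107205 − 101761 = 5444
r = 923 / √(164 × 5444) = 923 / 944.8894 ≈ 0.977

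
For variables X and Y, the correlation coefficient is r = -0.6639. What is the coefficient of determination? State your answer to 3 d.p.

r² = (-0.6639)² = 0.441

0.441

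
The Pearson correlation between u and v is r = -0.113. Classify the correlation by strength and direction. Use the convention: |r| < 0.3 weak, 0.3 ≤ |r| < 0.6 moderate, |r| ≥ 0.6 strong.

r = -0.113 < 0 so the relationship is negative.
|r| = 0.113, which falls in the weak range.

weak negative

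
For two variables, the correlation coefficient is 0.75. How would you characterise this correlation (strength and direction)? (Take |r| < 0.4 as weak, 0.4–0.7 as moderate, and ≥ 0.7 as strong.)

r = 0.75 > 0 so the relationship is positive.
|r| = 0.75, which falls in the strong range.

strong positive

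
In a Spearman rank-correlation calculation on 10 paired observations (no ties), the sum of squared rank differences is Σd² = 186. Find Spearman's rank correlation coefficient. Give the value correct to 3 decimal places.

-0.127

ρ = 1 − 6Σd² / [n(n²−1)] = 1 − 6×186 / (10×99)
  = 1 − 1116/990 = 1 − 1.1273 ≈ -0.127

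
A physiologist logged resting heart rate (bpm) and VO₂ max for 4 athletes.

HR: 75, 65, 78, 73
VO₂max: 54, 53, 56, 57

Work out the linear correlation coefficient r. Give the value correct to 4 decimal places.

0.6239

n = 4, Σx = 291, Σy = 220, Σx² = 21263, Σy² = 12110, Σxy = 16024
nΣxy − ΣxΣy = 64096 − 64020 = 76
nΣx² − (Σx)² = 85052 − 84681 = 371; nΣy² − (Σy)² = 48440 − 48400 = 40
r = 76 / √(371 × 40) = 76 / 121.8195 ≈ 0.6239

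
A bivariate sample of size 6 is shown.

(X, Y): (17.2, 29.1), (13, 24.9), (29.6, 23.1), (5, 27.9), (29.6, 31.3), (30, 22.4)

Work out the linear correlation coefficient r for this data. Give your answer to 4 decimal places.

-0.2365

n = 6, ΣX = 124.4, ΣY = 158.7, ΣX² = 3142.16, ΣY² = 4260.29, ΣXY = 3245.96
nΣXY − ΣXΣY = 19475.76 − 19742.28 = -266.52
nΣX² − (ΣX)² = 18852.96 − 15475.36 = 3377.6; nΣY² − (ΣY)² = 25561.74 − 25185.69 = 376.05
r = -266.52 / √(3377.6 × 376.05) = -266.52 / 1127.0078 ≈ -0.2365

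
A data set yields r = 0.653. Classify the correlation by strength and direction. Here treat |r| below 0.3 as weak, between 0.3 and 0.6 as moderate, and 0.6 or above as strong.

strong positive

r = 0.653 > 0 so the relationship is positive.
|r| = 0.653, which falls in the strong range.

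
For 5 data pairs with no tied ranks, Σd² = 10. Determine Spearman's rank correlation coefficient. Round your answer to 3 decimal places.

ρ = 1 − 6Σd² / [n(n²−1)] = 1 − 6×10 / (5×24)
  = 1 − 60/120 = 1 − 0.5000 ≈ 0.500

0.500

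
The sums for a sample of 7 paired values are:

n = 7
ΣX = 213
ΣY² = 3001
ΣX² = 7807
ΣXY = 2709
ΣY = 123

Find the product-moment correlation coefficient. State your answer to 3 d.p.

-0.980

r = (nΣXY − ΣXΣY) / √[(nΣX² − (ΣX)²)(nΣY² − (ΣY)²)]
Numerator: 7×2709 − 213×123 = -7236
Denominator: √[(54649 − 45369)(21007 − 15129)] = √[9280 × 5878] = 7385.6510
r = -7236 / 7385.6510 ≈ -0.980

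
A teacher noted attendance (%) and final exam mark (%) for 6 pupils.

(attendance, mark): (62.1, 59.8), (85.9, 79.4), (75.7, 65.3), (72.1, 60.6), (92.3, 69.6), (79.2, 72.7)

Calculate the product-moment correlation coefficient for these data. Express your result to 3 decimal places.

0.749

n = 6, Σx = 467.3, Σy = 407.4, Σx² = 36956.05, Σy² = 27946.3, Σxy = 32028.43
nΣxy − ΣxΣy = 192170.58 − 190378.02 = 1792.56
nΣx² − (Σx)² = 221736.3 − 218369.29 = 3367.01; nΣy² − (Σy)² = 167677.8 − 165974.76 = 1703.04
r = 1792.56 / √(3367.01 × 1703.04) = 1792.56 / 2394.6091 ≈ 0.749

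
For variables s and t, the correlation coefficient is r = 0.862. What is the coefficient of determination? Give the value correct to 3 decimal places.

0.743

r² = (0.862)² = 0.743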